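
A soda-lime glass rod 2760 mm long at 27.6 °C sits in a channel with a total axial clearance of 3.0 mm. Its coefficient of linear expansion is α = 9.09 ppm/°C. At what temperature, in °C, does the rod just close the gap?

147 °C

α·L₀·ΔT = 3.0 mm ⇒ ΔT = 3.0 / (9.09×10⁻⁶ × 2760.0) = 119.6 K.
T = 27.6 + 119.6 = 147.2 °C.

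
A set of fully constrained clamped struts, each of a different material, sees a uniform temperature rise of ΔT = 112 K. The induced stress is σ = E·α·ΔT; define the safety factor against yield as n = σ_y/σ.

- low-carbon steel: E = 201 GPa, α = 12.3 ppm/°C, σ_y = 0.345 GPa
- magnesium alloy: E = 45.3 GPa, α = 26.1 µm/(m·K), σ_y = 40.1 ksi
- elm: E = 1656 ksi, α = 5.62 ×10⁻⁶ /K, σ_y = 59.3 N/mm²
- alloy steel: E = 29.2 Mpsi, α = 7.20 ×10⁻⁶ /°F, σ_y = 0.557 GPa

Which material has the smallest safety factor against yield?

low-carbon steel

Converting E to GPa, α to ×10⁻⁶/K, σ_y to MPa, then σ and n for each:
  low-carbon steel: E = 201.0, α = 12.3, σ_y = 345.0 → σ = 277 MPa, n = 1.25
  magnesium alloy: E = 45.30, α = 26.1, σ_y = 276.5 → σ = 132 MPa, n = 2.09
  elm: E = 11.42, α = 5.62, σ_y = 59.30 → σ = 7.19 MPa, n = 8.25
  alloy steel: E = 201.3, α = 13.0, σ_y = 557.0 → σ = 292 MPa, n = 1.91
Low-carbon steel has the lowest safety factor, n = 1.25.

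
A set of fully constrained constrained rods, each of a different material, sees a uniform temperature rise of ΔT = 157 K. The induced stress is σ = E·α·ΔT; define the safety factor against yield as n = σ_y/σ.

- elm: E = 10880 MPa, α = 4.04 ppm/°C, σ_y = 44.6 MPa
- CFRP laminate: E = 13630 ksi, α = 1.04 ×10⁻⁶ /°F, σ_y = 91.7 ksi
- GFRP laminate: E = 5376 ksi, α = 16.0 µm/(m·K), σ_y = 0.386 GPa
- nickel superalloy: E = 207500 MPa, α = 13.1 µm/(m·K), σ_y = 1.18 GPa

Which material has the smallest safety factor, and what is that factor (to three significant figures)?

nickel superalloy, n = 2.76

In consistent units (E in GPa, α in ×10⁻⁶/K, σ_y in MPa):
  elm: E = 10.88, α = 4.04, σ_y = 44.60 → σ = 6.90 MPa, n = 6.46
  CFRP laminate: E = 93.98, α = 1.87, σ_y = 632.2 → σ = 27.6 MPa, n = 22.9
  GFRP laminate: E = 37.07, α = 16.0, σ_y = 386.0 → σ = 93.1 MPa, n = 4.15
  nickel superalloy: E = 207.5, α = 13.1, σ_y = 1180 → σ = 427 MPa, n = 2.76
Smallest n: nickel superalloy with n = 2.76.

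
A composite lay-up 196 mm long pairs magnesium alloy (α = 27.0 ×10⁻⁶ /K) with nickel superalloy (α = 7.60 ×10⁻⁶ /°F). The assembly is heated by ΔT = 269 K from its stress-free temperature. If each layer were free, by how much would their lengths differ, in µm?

702 µm

nickel superalloy: α = 7.60×10⁻⁶/°F × 9/5 = 13.7×10⁻⁶/K.
Δα = |27.0 − 13.7|×10⁻⁶/K = 13.3×10⁻⁶/K.
ΔL_mismatch = Δα·L·ΔT = 13.3×10⁻⁶ × 196.0 mm × 269.0 K = 702 µm.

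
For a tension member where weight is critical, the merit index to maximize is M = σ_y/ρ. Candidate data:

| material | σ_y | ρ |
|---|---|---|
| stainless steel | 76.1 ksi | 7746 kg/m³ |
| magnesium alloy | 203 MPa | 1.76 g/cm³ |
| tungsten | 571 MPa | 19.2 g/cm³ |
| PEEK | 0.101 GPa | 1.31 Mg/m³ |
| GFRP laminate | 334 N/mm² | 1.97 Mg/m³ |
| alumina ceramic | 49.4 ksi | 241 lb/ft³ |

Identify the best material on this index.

GFRP laminate

Putting every candidate on a common basis:
  stainless steel: σ_y = 524.7 MPa, ρ = 7746 kg/m³
  magnesium alloy: σ_y = 203.0 MPa, ρ = 1760 kg/m³
  tungsten: σ_y = 571.0 MPa, ρ = 19200 kg/m³
  PEEK: σ_y = 101.0 MPa, ρ = 1310 kg/m³
  GFRP laminate: σ_y = 334.0 MPa, ρ = 1970 kg/m³
  alumina ceramic: σ_y = 340.6 MPa, ρ = 3860 kg/m³
  GFRP laminate: M = 170 kN·m/kg
  magnesium alloy: M = 115 kN·m/kg
  alumina ceramic: M = 88.2 kN·m/kg
  PEEK: M = 77.1 kN·m/kg
  stainless steel: M = 67.7 kN·m/kg
  tungsten: M = 29.7 kN·m/kg
Highest index: GFRP laminate.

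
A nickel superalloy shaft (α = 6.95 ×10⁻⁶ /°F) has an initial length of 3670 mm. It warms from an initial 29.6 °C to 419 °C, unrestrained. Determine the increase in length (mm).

Convert α: 6.95×10⁻⁶/°F × (9/5) = 12.5×10⁻⁶/K.
ΔT = 419 − 29.6 = 389.4 K.
ΔL = α·L₀·ΔT = 12.5×10⁻⁶ × 3670 mm × 389.4 K = 17.9 mm.

17.9 mm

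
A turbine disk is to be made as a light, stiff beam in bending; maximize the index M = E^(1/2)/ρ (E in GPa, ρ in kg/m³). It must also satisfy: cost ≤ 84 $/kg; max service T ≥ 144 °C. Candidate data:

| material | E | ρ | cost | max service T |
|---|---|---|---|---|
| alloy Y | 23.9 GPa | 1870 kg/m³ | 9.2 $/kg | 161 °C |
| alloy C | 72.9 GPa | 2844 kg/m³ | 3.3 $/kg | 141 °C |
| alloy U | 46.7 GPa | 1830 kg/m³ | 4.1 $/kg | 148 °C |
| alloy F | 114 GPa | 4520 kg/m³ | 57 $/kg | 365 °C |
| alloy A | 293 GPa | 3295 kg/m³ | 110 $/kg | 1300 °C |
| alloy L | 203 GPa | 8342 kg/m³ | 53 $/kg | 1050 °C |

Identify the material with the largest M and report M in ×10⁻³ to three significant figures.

alloy U, M = 3.73×10⁻³

Screen on constraints: cost ≤ 84 $/kg; max service T ≥ 144 °C. Survivors: alloy Y, alloy U, alloy F, alloy L.
Evaluate M for each candidate:
  alloy U: M = 3.73×10⁻³
  alloy Y: M = 2.61×10⁻³
  alloy F: M = 2.36×10⁻³
  alloy L: M = 1.71×10⁻³
Highest index: alloy U.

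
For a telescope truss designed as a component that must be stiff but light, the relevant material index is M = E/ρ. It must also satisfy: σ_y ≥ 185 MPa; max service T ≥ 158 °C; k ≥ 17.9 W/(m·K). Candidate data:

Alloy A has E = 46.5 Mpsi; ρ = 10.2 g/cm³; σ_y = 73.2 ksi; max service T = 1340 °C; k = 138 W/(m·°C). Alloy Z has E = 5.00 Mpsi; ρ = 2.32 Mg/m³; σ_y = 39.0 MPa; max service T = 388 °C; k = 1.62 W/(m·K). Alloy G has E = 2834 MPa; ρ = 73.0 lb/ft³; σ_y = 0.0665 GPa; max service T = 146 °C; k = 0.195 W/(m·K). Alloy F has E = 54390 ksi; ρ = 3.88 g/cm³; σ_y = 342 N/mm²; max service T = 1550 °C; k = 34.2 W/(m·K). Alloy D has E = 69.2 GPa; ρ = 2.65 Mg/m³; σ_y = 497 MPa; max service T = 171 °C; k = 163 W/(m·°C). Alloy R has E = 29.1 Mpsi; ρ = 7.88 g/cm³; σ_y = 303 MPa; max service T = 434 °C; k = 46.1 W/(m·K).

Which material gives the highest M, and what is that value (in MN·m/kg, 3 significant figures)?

Screen on constraints: σ_y ≥ 185 MPa; max service T ≥ 158 °C; k ≥ 17.9 W/(m·K). Survivors: alloy A, alloy F, alloy D, alloy R.
Putting every candidate on a common basis:
  alloy A: E = 320.6 GPa, ρ = 10200 kg/m³
  alloy F: E = 375.0 GPa, ρ = 3880 kg/m³
  alloy D: E = 69.20 GPa, ρ = 2650 kg/m³
  alloy R: E = 200.6 GPa, ρ = 7880 kg/m³
  alloy F: M = 96.7 MN·m/kg
  alloy A: M = 31.4 MN·m/kg
  alloy D: M = 26.1 MN·m/kg
  alloy R: M = 25.5 MN·m/kg
Alloy F has the largest M.

alloy F, M = 96.7 MN·m/kg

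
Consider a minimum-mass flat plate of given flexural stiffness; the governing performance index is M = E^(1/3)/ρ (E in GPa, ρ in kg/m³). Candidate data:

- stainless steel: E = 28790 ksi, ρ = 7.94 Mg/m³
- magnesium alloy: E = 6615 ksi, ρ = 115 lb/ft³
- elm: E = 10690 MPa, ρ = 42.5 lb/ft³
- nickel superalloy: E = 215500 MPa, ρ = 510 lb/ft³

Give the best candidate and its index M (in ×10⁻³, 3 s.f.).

Normalizing units and computing the index:
  stainless steel: E = 198.5 GPa, ρ = 7940 kg/m³
  magnesium alloy: E = 45.61 GPa, ρ = 1842 kg/m³
  elm: E = 10.69 GPa, ρ = 680.8 kg/m³
  nickel superalloy: E = 215.5 GPa, ρ = 8169 kg/m³
  elm: M = 3.24×10⁻³
  magnesium alloy: M = 1.94×10⁻³
  stainless steel: M = 0.735×10⁻³
  nickel superalloy: M = 0.734×10⁻³
Elm ranks first.

elm, M = 3.24×10⁻³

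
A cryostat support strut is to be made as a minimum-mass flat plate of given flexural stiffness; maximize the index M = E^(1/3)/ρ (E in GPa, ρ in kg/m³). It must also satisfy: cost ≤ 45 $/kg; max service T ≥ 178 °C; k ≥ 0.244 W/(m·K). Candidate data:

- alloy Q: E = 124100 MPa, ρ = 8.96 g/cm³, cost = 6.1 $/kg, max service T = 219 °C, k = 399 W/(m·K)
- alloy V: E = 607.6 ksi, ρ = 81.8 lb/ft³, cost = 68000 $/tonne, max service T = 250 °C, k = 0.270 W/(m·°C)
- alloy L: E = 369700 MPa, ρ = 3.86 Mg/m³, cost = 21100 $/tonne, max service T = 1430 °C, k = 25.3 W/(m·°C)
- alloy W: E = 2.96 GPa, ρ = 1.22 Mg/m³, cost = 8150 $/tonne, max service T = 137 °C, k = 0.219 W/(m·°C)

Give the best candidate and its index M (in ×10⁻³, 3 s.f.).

alloy L, M = 1.86×10⁻³

Screen on constraints: cost ≤ 45 $/kg; max service T ≥ 178 °C; k ≥ 0.244 W/(m·K). Survivors: alloy Q, alloy L.
Putting every candidate on a common basis:
  alloy Q: E = 124.1 GPa, ρ = 8960 kg/m³
  alloy L: E = 369.7 GPa, ρ = 3860 kg/m³
  alloy L: M = 1.86×10⁻³
  alloy Q: M = 0.557×10⁻³
Highest index: alloy L.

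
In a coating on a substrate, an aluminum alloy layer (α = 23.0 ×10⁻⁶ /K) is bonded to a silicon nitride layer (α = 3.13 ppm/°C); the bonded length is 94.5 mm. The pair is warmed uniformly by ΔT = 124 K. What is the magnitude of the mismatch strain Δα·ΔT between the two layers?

Δα = |23.0 − 3.13|×10⁻⁶/K = 19.9×10⁻⁶/K.
Mismatch strain = Δα·ΔT = 19.9×10⁻⁶ × 124.0 = 2.46×10⁻³.

2.46×10⁻³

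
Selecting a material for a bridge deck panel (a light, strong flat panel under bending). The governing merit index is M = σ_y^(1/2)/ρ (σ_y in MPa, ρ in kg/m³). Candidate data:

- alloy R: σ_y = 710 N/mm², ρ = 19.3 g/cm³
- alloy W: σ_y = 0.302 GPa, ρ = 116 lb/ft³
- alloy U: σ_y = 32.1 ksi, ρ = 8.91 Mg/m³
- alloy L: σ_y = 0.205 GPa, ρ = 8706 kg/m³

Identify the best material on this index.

Convert each candidate to consistent units, then evaluate M:
  alloy R: σ_y = 710.0 MPa, ρ = 19300 kg/m³
  alloy W: σ_y = 302.0 MPa, ρ = 1858 kg/m³
  alloy U: σ_y = 221.3 MPa, ρ = 8910 kg/m³
  alloy L: σ_y = 205.0 MPa, ρ = 8706 kg/m³
  alloy W: M = 9.35×10⁻³
  alloy U: M = 1.67×10⁻³
  alloy L: M = 1.64×10⁻³
  alloy R: M = 1.38×10⁻³
Alloy W has the largest M.

alloy W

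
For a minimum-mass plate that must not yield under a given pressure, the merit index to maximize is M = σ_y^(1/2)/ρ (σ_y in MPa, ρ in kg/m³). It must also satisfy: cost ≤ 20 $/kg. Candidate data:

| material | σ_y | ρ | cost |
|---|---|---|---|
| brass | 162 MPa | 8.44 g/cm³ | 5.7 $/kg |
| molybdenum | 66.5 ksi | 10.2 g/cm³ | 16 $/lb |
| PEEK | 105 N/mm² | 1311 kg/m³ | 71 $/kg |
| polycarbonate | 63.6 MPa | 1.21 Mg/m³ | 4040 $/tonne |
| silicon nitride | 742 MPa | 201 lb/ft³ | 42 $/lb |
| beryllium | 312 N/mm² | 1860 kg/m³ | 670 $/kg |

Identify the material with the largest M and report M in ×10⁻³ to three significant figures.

Screen on constraints: cost ≤ 20 $/kg. Survivors: brass, polycarbonate.
In SI units:
  brass: σ_y = 162.0 MPa, ρ = 8440 kg/m³
  polycarbonate: σ_y = 63.60 MPa, ρ = 1210 kg/m³
  polycarbonate: M = 6.59×10⁻³
  brass: M = 1.51×10⁻³
Highest index: polycarbonate.

polycarbonate, M = 6.59×10⁻³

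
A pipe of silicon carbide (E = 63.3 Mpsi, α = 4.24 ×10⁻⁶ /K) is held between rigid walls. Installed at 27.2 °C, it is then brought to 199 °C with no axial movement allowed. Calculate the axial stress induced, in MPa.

318 MPa

E = 63.3 Mpsi = 436.4 GPa.
ΔT = 171.8 K. Constrained thermal stress σ = E·α·ΔT = 436.4×10³ MPa × 4.24×10⁻⁶ × 171.8 = 318 MPa (compressive).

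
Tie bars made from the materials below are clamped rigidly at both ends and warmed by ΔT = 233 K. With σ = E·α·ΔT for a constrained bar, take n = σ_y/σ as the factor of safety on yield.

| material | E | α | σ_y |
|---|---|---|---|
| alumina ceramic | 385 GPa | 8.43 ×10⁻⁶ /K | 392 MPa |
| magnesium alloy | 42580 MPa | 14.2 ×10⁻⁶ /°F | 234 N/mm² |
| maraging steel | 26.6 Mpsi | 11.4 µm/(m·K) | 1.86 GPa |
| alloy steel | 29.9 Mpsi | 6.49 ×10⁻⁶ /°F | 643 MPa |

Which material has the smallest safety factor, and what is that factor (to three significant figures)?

Converting E to GPa, α to ×10⁻⁶/K, σ_y to MPa, then σ and n for each:
  alumina ceramic: E = 385.0, α = 8.43, σ_y = 392.0 → σ = 756 MPa, n = 0.518
  magnesium alloy: E = 42.58, α = 25.6, σ_y = 234.0 → σ = 254 MPa, n = 0.923
  maraging steel: E = 183.4, α = 11.4, σ_y = 1860 → σ = 487 MPa, n = 3.82
  alloy steel: E = 206.2, α = 11.7, σ_y = 643.0 → σ = 561 MPa, n = 1.15
Alumina ceramic has the lowest safety factor, n = 0.518.

alumina ceramic, n = 0.518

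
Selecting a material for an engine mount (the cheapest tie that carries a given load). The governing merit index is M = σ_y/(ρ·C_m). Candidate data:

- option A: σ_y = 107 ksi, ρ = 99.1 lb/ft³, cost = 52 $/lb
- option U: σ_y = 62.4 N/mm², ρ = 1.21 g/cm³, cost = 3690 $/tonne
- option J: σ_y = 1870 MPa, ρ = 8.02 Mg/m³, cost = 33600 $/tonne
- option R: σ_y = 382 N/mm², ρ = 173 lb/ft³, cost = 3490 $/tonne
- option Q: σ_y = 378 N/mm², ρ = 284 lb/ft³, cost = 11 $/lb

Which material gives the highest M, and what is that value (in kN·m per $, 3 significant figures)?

option R, M = 39.5 kN·m per $

After converting to SI:
  option A: σ_y = 737.7 MPa, ρ = 1587 kg/m³, cost = 114.6 $/kg
  option U: σ_y = 62.40 MPa, ρ = 1210 kg/m³, cost = 3.690 $/kg
  option J: σ_y = 1870 MPa, ρ = 8020 kg/m³, cost = 33.60 $/kg
  option R: σ_y = 382.0 MPa, ρ = 2771 kg/m³, cost = 3.490 $/kg
  option Q: σ_y = 378.0 MPa, ρ = 4549 kg/m³, cost = 24.25 $/kg
  option R: M = 39.5 kN·m per $
  option U: M = 14.0 kN·m per $
  option J: M = 6.94 kN·m per $
  option A: M = 4.05 kN·m per $
  option Q: M = 3.43 kN·m per $
Option R has the largest M.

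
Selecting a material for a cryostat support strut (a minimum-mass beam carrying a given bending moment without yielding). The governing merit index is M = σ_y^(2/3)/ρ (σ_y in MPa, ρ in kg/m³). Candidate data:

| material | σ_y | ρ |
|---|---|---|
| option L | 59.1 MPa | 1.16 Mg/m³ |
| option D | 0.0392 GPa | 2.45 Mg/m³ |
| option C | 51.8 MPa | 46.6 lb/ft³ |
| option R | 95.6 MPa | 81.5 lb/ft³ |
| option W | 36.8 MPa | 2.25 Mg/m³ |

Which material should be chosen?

option C

Normalizing units and computing the index:
  option L: σ_y = 59.10 MPa, ρ = 1160 kg/m³
  option D: σ_y = 39.20 MPa, ρ = 2450 kg/m³
  option C: σ_y = 51.80 MPa, ρ = 746.5 kg/m³
  option R: σ_y = 95.60 MPa, ρ = 1306 kg/m³
  option W: σ_y = 36.80 MPa, ρ = 2250 kg/m³
  option C: M = 18.6×10⁻³
  option R: M = 16.0×10⁻³
  option L: M = 13.1×10⁻³
  option W: M = 4.92×10⁻³
  option D: M = 4.71×10⁻³
The maximum is for option C.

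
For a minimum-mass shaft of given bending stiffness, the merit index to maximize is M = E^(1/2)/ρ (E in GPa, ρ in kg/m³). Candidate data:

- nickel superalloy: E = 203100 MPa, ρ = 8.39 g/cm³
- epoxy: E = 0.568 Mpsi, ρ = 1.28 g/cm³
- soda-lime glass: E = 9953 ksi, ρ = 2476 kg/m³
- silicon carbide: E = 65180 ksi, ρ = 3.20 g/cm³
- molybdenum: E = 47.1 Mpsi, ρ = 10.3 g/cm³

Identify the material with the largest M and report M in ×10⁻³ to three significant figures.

silicon carbide, M = 6.62×10⁻³

Convert each candidate to consistent units, then evaluate M:
  nickel superalloy: E = 203.1 GPa, ρ = 8390 kg/m³
  epoxy: E = 3.916 GPa, ρ = 1280 kg/m³
  soda-lime glass: E = 68.62 GPa, ρ = 2476 kg/m³
  silicon carbide: E = 449.4 GPa, ρ = 3200 kg/m³
  molybdenum: E = 324.7 GPa, ρ = 10300 kg/m³
  silicon carbide: M = 6.62×10⁻³
  soda-lime glass: M = 3.35×10⁻³
  molybdenum: M = 1.75×10⁻³
  nickel superalloy: M = 1.70×10⁻³
  epoxy: M = 1.55×10⁻³
Silicon carbide ranks first.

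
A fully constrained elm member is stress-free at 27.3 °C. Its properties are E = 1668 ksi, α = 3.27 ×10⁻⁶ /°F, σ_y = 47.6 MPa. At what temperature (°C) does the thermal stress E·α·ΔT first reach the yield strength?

730 °C

E = 1668 ksi = 11.50 GPa.
α = 3.27×10⁻⁶/°F × 9/5 = 5.89×10⁻⁶/K.
E·α·ΔT = 47.60 MPa ⇒ ΔT = 47.60 / (11.50×10³ × 5.89×10⁻⁶) = 703.2 K.
T = 27.3 + 703.2 = 730.5 °C.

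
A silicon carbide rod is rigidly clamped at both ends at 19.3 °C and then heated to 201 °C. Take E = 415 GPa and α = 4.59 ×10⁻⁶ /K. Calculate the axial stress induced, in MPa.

ΔT = 181.7 K. Constrained thermal stress σ = E·α·ΔT = 415.0×10³ MPa × 4.59×10⁻⁶ × 181.7 = 346 MPa (compressive).

346 MPa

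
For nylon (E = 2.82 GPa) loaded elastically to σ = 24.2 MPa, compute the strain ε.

8.58×10⁻³

ε = σ/E = 24.2 / 2820 = 8.58×10⁻³.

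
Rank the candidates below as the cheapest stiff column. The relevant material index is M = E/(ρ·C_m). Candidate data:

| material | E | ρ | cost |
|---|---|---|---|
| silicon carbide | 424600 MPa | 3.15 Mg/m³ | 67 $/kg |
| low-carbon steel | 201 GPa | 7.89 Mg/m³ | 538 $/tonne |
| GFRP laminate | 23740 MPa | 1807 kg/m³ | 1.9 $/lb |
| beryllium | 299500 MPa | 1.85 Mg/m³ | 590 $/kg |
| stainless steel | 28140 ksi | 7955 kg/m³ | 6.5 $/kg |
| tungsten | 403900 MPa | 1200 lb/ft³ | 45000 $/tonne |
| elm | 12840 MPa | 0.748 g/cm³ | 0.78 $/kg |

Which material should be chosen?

In SI units:
  silicon carbide: E = 424.6 GPa, ρ = 3150 kg/m³, cost = 67.00 $/kg
  low-carbon steel: E = 201.0 GPa, ρ = 7890 kg/m³, cost = 0.5380 $/kg
  GFRP laminate: E = 23.74 GPa, ρ = 1807 kg/m³, cost = 4.189 $/kg
  beryllium: E = 299.5 GPa, ρ = 1850 kg/m³, cost = 590.0 $/kg
  stainless steel: E = 194.0 GPa, ρ = 7955 kg/m³, cost = 6.500 $/kg
  tungsten: E = 403.9 GPa, ρ = 19220 kg/m³, cost = 45.00 $/kg
  elm: E = 12.84 GPa, ρ = 748.0 kg/m³, cost = 0.7800 $/kg
  low-carbon steel: M = 47.4 MN·m per $
  elm: M = 22.0 MN·m per $
  stainless steel: M = 3.75 MN·m per $
  GFRP laminate: M = 3.14 MN·m per $
  silicon carbide: M = 2.01 MN·m per $
  tungsten: M = 0.467 MN·m per $
  beryllium: M = 0.274 MN·m per $
The maximum is for low-carbon steel.

low-carbon steel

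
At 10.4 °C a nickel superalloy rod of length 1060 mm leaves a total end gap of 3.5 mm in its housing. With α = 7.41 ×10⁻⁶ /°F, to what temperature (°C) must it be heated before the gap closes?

α = 7.41×10⁻⁶/°F × 9/5 = 13.3×10⁻⁶/K.
α·L₀·ΔT = 3.5 mm ⇒ ΔT = 3.5 / (13.3×10⁻⁶ × 1060.0) = 247.6 K.
T = 10.4 + 247.6 = 258.0 °C.

258 °C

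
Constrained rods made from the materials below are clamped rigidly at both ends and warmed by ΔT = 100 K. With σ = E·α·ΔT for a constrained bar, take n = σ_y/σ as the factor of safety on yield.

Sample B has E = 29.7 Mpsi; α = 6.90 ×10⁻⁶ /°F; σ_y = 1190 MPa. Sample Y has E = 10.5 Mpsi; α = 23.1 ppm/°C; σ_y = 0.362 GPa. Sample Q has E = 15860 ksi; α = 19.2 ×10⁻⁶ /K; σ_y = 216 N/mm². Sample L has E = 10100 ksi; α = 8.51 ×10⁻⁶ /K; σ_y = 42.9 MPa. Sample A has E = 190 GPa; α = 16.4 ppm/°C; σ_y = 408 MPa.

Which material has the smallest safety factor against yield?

sample L

Per material, after unit conversion:
  sample B: E = 204.8, α = 12.4, σ_y = 1190 → σ = 254 MPa, n = 4.68
  sample Y: E = 72.39, α = 23.1, σ_y = 362.0 → σ = 167 MPa, n = 2.16
  sample Q: E = 109.4, α = 19.2, σ_y = 216.0 → σ = 210 MPa, n = 1.03
  sample L: E = 69.64, α = 8.51, σ_y = 42.90 → σ = 59.3 MPa, n = 0.724
  sample A: E = 190.0, α = 16.4, σ_y = 408.0 → σ = 312 MPa, n = 1.31
Smallest n: sample L with n = 0.724.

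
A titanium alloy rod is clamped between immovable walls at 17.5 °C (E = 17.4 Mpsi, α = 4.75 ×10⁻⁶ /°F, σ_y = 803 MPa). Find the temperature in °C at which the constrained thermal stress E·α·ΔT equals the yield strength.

E = 17.4 Mpsi = 120.0 GPa.
α = 4.75×10⁻⁶/°F × 9/5 = 8.55×10⁻⁶/K.
E·α·ΔT = 803.0 MPa ⇒ ΔT = 803.0 / (120.0×10³ × 8.55×10⁻⁶) = 782.9 K.
T = 17.5 + 782.9 = 800.4 °C.

800 °C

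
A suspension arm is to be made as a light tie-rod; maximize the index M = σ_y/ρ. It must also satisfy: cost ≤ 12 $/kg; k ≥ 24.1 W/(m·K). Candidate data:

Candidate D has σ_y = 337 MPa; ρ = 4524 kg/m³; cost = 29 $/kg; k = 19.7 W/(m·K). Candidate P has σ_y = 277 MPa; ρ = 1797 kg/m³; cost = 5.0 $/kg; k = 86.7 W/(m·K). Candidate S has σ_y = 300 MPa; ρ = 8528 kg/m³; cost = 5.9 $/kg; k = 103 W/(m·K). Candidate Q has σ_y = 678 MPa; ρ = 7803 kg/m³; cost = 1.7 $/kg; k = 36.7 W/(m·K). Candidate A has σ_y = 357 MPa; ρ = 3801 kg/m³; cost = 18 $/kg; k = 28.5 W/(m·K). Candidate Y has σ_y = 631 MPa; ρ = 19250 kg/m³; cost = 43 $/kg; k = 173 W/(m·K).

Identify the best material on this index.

Screen on constraints: cost ≤ 12 $/kg; k ≥ 24.1 W/(m·K). Survivors: candidate P, candidate S, candidate Q.
Per-candidate index values:
  candidate P: M = 154 kN·m/kg
  candidate Q: M = 86.9 kN·m/kg
  candidate S: M = 35.2 kN·m/kg
The maximum is for candidate P.

candidate P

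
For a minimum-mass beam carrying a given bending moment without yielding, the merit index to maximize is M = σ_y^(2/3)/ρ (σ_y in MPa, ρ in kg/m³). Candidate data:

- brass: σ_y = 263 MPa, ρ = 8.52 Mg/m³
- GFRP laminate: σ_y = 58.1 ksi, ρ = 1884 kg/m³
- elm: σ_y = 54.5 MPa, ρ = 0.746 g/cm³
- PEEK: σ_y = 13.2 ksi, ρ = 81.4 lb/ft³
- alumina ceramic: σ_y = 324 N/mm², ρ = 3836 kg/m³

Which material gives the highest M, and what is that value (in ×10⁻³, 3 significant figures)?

In SI units:
  brass: σ_y = 263.0 MPa, ρ = 8520 kg/m³
  GFRP laminate: σ_y = 400.6 MPa, ρ = 1884 kg/m³
  elm: σ_y = 54.50 MPa, ρ = 746.0 kg/m³
  PEEK: σ_y = 91.01 MPa, ρ = 1304 kg/m³
  alumina ceramic: σ_y = 324.0 MPa, ρ = 3836 kg/m³
  GFRP laminate: M = 28.8×10⁻³
  elm: M = 19.3×10⁻³
  PEEK: M = 15.5×10⁻³
  alumina ceramic: M = 12.3×10⁻³
  brass: M = 4.82×10⁻³
Highest index: GFRP laminate.

GFRP laminate, M = 28.8×10⁻³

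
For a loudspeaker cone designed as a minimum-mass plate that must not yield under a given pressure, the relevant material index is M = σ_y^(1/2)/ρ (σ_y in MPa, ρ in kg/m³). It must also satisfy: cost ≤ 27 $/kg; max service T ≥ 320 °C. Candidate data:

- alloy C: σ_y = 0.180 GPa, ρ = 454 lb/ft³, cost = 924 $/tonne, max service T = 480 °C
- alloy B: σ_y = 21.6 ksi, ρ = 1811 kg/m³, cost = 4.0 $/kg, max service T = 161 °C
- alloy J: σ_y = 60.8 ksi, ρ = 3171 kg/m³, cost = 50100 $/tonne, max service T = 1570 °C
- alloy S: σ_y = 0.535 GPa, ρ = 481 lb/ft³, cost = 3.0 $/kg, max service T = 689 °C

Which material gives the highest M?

alloy S

Screen on constraints: cost ≤ 27 $/kg; max service T ≥ 320 °C. Survivors: alloy C, alloy S.
Putting every candidate on a common basis:
  alloy C: σ_y = 180.0 MPa, ρ = 7272 kg/m³
  alloy S: σ_y = 535.0 MPa, ρ = 7705 kg/m³
  alloy S: M = 3.00×10⁻³
  alloy C: M = 1.84×10⁻³
Alloy S has the largest M.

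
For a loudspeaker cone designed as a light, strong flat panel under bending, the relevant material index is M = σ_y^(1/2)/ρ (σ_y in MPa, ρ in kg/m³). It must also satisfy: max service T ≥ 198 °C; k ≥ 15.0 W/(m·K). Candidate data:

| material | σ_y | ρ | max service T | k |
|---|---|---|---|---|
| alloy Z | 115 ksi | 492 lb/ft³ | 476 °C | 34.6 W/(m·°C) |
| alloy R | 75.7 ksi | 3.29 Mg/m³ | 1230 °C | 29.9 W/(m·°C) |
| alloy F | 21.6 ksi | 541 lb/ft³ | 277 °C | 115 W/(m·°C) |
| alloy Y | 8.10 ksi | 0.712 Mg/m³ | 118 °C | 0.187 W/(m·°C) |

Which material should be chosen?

alloy R

Screen on constraints: max service T ≥ 198 °C; k ≥ 15.0 W/(m·K). Survivors: alloy Z, alloy R, alloy F.
After converting to SI:
  alloy Z: σ_y = 792.9 MPa, ρ = 7881 kg/m³
  alloy R: σ_y = 521.9 MPa, ρ = 3290 kg/m³
  alloy F: σ_y = 148.9 MPa, ρ = 8666 kg/m³
  alloy R: M = 6.94×10⁻³
  alloy Z: M = 3.57×10⁻³
  alloy F: M = 1.41×10⁻³
The maximum is for alloy R.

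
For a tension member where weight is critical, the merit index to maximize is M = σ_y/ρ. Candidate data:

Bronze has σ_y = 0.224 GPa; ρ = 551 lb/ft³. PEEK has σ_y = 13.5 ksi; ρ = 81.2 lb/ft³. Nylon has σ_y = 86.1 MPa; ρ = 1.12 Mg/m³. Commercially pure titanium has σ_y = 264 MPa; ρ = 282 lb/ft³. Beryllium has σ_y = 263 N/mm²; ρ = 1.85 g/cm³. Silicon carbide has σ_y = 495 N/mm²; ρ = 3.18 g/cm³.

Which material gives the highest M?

silicon carbide

In SI units:
  bronze: σ_y = 224.0 MPa, ρ = 8826 kg/m³
  PEEK: σ_y = 93.08 MPa, ρ = 1301 kg/m³
  nylon: σ_y = 86.10 MPa, ρ = 1120 kg/m³
  commercially pure titanium: σ_y = 264.0 MPa, ρ = 4517 kg/m³
  beryllium: σ_y = 263.0 MPa, ρ = 1850 kg/m³
  silicon carbide: σ_y = 495.0 MPa, ρ = 3180 kg/m³
  silicon carbide: M = 156 kN·m/kg
  beryllium: M = 142 kN·m/kg
  nylon: M = 76.9 kN·m/kg
  PEEK: M = 71.6 kN·m/kg
  commercially pure titanium: M = 58.4 kN·m/kg
  bronze: M = 25.4 kN·m/kg
The maximum is for silicon carbide.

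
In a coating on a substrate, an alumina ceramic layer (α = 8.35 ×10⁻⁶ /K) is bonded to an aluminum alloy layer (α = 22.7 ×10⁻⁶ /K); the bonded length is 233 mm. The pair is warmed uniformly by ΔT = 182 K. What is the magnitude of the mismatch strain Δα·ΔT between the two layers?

Δα = |8.35 − 22.7|×10⁻⁶/K = 14.3×10⁻⁶/K.
Mismatch strain = Δα·ΔT = 14.3×10⁻⁶ × 182.0 = 2.61×10⁻³.

2.61×10⁻³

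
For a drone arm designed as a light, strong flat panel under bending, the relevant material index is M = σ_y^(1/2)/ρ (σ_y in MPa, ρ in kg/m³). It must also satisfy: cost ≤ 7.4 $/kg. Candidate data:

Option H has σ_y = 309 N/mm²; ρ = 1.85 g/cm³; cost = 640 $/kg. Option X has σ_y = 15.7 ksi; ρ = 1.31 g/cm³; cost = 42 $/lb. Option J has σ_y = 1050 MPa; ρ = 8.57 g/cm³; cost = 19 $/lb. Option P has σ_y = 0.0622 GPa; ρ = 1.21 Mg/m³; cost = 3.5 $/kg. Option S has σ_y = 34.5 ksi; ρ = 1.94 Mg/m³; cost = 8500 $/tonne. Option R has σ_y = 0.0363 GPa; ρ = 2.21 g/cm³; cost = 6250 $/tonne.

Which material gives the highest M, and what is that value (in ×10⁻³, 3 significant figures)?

option P, M = 6.52×10⁻³

Screen on constraints: cost ≤ 7.4 $/kg. Survivors: option P, option R.
Putting every candidate on a common basis:
  option P: σ_y = 62.20 MPa, ρ = 1210 kg/m³
  option R: σ_y = 36.30 MPa, ρ = 2210 kg/m³
  option P: M = 6.52×10⁻³
  option R: M = 2.73×10⁻³
Option P has the largest M.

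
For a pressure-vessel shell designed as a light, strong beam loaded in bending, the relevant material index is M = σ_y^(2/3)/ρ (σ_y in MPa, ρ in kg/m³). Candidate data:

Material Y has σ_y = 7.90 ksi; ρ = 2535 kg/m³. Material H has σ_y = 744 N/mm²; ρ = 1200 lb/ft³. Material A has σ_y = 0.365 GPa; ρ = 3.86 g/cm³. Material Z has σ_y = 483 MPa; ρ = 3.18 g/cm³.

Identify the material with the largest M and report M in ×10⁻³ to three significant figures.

In SI units:
  material Y: σ_y = 54.47 MPa, ρ = 2535 kg/m³
  material H: σ_y = 744.0 MPa, ρ = 19220 kg/m³
  material A: σ_y = 365.0 MPa, ρ = 3860 kg/m³
  material Z: σ_y = 483.0 MPa, ρ = 3180 kg/m³
  material Z: M = 19.4×10⁻³
  material A: M = 13.2×10⁻³
  material Y: M = 5.67×10⁻³
  material H: M = 4.27×10⁻³
Material Z ranks first.

material Z, M = 19.4×10⁻³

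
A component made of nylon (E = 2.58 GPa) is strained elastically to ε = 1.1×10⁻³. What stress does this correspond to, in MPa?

2.84 MPa

σ = E·ε = 2580 MPa × 1.1×10⁻³ = 2.84 MPa.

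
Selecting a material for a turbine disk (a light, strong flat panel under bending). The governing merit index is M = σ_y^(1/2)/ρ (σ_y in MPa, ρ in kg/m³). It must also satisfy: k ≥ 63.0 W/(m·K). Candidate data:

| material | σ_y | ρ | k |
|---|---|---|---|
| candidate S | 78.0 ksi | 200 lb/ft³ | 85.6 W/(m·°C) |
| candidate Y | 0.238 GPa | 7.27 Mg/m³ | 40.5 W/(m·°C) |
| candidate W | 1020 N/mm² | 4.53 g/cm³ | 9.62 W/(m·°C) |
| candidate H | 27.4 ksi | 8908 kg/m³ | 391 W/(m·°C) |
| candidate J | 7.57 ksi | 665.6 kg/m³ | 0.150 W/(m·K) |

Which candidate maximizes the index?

candidate S

Screen on constraints: k ≥ 63.0 W/(m·K). Survivors: candidate S, candidate H.
Convert each candidate to consistent units, then evaluate M:
  candidate S: σ_y = 537.8 MPa, ρ = 3204 kg/m³
  candidate H: σ_y = 188.9 MPa, ρ = 8908 kg/m³
  candidate S: M = 7.24×10⁻³
  candidate H: M = 1.54×10⁻³
Highest index: candidate S.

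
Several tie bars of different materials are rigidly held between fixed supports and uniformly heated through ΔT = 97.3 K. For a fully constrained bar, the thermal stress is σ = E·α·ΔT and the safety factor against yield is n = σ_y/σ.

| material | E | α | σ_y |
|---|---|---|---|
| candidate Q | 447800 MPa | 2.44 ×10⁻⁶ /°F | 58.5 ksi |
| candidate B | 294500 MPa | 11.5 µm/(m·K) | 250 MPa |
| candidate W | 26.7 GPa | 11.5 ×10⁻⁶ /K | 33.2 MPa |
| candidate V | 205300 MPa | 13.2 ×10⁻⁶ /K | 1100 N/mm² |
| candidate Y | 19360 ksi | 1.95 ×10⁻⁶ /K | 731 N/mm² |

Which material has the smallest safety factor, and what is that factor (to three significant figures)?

Per material, after unit conversion:
  candidate Q: E = 447.8, α = 4.39, σ_y = 403.3 → σ = 191 MPa, n = 2.11
  candidate B: E = 294.5, α = 11.5, σ_y = 250.0 → σ = 330 MPa, n = 0.759
  candidate W: E = 26.70, α = 11.5, σ_y = 33.20 → σ = 29.9 MPa, n = 1.11
  candidate V: E = 205.3, α = 13.2, σ_y = 1100 → σ = 264 MPa, n = 4.17
  candidate Y: E = 133.5, α = 1.95, σ_y = 731.0 → σ = 25.3 MPa, n = 28.9
The minimum is candidate B at n = 0.759.

candidate B, n = 0.759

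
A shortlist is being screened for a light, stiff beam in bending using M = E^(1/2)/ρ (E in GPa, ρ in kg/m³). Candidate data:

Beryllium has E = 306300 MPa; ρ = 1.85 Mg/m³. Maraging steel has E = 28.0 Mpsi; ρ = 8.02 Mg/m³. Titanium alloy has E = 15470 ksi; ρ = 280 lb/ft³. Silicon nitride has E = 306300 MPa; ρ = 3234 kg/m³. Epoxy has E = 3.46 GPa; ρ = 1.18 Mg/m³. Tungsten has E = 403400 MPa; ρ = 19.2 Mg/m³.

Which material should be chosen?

beryllium

Normalizing units and computing the index:
  beryllium: E = 306.3 GPa, ρ = 1850 kg/m³
  maraging steel: E = 193.1 GPa, ρ = 8020 kg/m³
  titanium alloy: E = 106.7 GPa, ρ = 4485 kg/m³
  silicon nitride: E = 306.3 GPa, ρ = 3234 kg/m³
  epoxy: E = 3.460 GPa, ρ = 1180 kg/m³
  tungsten: E = 403.4 GPa, ρ = 19200 kg/m³
  beryllium: M = 9.46×10⁻³
  silicon nitride: M = 5.41×10⁻³
  titanium alloy: M = 2.30×10⁻³
  maraging steel: M = 1.73×10⁻³
  epoxy: M = 1.58×10⁻³
  tungsten: M = 1.05×10⁻³
The maximum is for beryllium.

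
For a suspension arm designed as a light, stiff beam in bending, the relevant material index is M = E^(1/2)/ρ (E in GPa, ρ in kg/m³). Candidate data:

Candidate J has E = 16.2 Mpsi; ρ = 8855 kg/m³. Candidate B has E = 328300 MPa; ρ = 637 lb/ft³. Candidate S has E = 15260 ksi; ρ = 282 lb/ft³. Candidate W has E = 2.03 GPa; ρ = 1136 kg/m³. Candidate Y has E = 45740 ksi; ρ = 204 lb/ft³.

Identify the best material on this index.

After converting to SI:
  candidate J: E = 111.7 GPa, ρ = 8855 kg/m³
  candidate B: E = 328.3 GPa, ρ = 10200 kg/m³
  candidate S: E = 105.2 GPa, ρ = 4517 kg/m³
  candidate W: E = 2.030 GPa, ρ = 1136 kg/m³
  candidate Y: E = 315.4 GPa, ρ = 3268 kg/m³
  candidate Y: M = 5.43×10⁻³
  candidate S: M = 2.27×10⁻³
  candidate B: M = 1.78×10⁻³
  candidate W: M = 1.25×10⁻³
  candidate J: M = 1.19×10⁻³
Highest index: candidate Y.

candidate Y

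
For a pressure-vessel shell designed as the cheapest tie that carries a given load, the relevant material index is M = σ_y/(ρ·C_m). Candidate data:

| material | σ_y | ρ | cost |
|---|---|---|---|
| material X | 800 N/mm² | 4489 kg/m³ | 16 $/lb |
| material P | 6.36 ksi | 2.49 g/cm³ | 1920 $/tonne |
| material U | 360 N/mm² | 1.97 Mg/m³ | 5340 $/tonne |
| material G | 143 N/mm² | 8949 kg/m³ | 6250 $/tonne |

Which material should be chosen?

In SI units:
  material X: σ_y = 800.0 MPa, ρ = 4489 kg/m³, cost = 35.27 $/kg
  material P: σ_y = 43.85 MPa, ρ = 2490 kg/m³, cost = 1.920 $/kg
  material U: σ_y = 360.0 MPa, ρ = 1970 kg/m³, cost = 5.340 $/kg
  material G: σ_y = 143.0 MPa, ρ = 8949 kg/m³, cost = 6.250 $/kg
  material U: M = 34.2 kN·m per $
  material P: M = 9.17 kN·m per $
  material X: M = 5.05 kN·m per $
  material G: M = 2.56 kN·m per $
Material U ranks first.

material U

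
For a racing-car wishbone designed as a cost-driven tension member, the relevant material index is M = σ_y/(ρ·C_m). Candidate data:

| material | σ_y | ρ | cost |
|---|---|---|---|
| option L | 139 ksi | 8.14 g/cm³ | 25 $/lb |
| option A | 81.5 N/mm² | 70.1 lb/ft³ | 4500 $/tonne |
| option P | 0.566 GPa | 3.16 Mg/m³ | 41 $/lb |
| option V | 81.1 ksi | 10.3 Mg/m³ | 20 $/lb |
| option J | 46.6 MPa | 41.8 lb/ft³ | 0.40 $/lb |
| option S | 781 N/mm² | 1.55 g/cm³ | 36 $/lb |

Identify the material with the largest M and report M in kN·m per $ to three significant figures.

Normalizing units and computing the index:
  option L: σ_y = 958.4 MPa, ρ = 8140 kg/m³, cost = 55.11 $/kg
  option A: σ_y = 81.50 MPa, ρ = 1123 kg/m³, cost = 4.500 $/kg
  option P: σ_y = 566.0 MPa, ρ = 3160 kg/m³, cost = 90.39 $/kg
  option V: σ_y = 559.2 MPa, ρ = 10300 kg/m³, cost = 44.09 $/kg
  option J: σ_y = 46.60 MPa, ρ = 669.6 kg/m³, cost = 0.8818 $/kg
  option S: σ_y = 781.0 MPa, ρ = 1550 kg/m³, cost = 79.37 $/kg
  option J: M = 78.9 kN·m per $
  option A: M = 16.1 kN·m per $
  option S: M = 6.35 kN·m per $
  option L: M = 2.14 kN·m per $
  option P: M = 1.98 kN·m per $
  option V: M = 1.23 kN·m per $
Option J has the largest M.

option J, M = 78.9 kN·m per $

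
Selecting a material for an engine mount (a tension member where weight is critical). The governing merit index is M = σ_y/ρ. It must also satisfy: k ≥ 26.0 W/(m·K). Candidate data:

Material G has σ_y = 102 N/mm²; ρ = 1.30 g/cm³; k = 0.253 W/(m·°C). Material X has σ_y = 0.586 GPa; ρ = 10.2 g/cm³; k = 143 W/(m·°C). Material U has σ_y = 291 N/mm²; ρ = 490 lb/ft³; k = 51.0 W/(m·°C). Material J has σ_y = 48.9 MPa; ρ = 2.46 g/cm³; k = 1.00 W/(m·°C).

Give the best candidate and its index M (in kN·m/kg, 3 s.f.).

Screen on constraints: k ≥ 26.0 W/(m·K). Survivors: material X, material U.
Putting every candidate on a common basis:
  material X: σ_y = 586.0 MPa, ρ = 10200 kg/m³
  material U: σ_y = 291.0 MPa, ρ = 7849 kg/m³
  material X: M = 57.5 kN·m/kg
  material U: M = 37.1 kN·m/kg
Material X has the largest M.

material X, M = 57.5 kN·m/kg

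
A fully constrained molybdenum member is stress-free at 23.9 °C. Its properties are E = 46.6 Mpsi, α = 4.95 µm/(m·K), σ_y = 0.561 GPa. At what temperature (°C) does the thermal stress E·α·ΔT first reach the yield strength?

377 °C

E = 46.6 Mpsi = 321.3 GPa.
σ_y = 0.561 GPa = 561.0 MPa.
E·α·ΔT = 561.0 MPa ⇒ ΔT = 561.0 / (321.3×10³ × 4.95×10⁻⁶) = 352.7 K.
T = 23.9 + 352.7 = 376.6 °C.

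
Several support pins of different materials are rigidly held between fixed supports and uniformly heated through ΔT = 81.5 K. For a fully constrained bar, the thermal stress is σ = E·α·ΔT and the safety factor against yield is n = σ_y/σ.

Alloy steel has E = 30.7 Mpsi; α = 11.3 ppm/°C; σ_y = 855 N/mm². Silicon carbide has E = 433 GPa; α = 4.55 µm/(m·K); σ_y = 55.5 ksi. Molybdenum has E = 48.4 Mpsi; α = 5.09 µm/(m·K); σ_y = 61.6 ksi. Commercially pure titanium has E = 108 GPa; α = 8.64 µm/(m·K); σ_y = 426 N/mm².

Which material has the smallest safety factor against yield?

silicon carbide

Per material, after unit conversion:
  alloy steel: E = 211.7, α = 11.3, σ_y = 855.0 → σ = 195 MPa, n = 4.39
  silicon carbide: E = 433.0, α = 4.55, σ_y = 382.7 → σ = 161 MPa, n = 2.38
  molybdenum: E = 333.7, α = 5.09, σ_y = 424.7 → σ = 138 MPa, n = 3.07
  commercially pure titanium: E = 108.0, α = 8.64, σ_y = 426.0 → σ = 76.0 MPa, n = 5.60
Smallest n: silicon carbide with n = 2.38.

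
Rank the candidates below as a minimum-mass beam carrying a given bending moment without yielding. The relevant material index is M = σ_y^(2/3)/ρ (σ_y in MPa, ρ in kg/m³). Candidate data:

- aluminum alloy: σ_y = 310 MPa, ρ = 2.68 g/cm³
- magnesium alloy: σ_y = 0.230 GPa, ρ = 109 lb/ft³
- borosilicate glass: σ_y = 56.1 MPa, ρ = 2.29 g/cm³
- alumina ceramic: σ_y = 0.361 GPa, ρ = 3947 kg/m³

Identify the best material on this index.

magnesium alloy

After converting to SI:
  aluminum alloy: σ_y = 310.0 MPa, ρ = 2680 kg/m³
  magnesium alloy: σ_y = 230.0 MPa, ρ = 1746 kg/m³
  borosilicate glass: σ_y = 56.10 MPa, ρ = 2290 kg/m³
  alumina ceramic: σ_y = 361.0 MPa, ρ = 3947 kg/m³
  magnesium alloy: M = 21.5×10⁻³
  aluminum alloy: M = 17.1×10⁻³
  alumina ceramic: M = 12.8×10⁻³
  borosilicate glass: M = 6.40×10⁻³
Highest index: magnesium alloy.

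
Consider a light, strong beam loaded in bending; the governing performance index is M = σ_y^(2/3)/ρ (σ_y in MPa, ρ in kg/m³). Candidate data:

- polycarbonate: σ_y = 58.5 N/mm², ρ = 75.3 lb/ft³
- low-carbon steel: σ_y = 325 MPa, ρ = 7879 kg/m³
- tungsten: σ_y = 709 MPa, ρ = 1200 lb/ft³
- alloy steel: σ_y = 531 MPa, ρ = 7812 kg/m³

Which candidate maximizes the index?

After converting to SI:
  polycarbonate: σ_y = 58.50 MPa, ρ = 1206 kg/m³
  low-carbon steel: σ_y = 325.0 MPa, ρ = 7879 kg/m³
  tungsten: σ_y = 709.0 MPa, ρ = 19220 kg/m³
  alloy steel: σ_y = 531.0 MPa, ρ = 7812 kg/m³
  polycarbonate: M = 12.5×10⁻³
  alloy steel: M = 8.39×10⁻³
  low-carbon steel: M = 6.00×10⁻³
  tungsten: M = 4.14×10⁻³
Polycarbonate ranks first.

polycarbonate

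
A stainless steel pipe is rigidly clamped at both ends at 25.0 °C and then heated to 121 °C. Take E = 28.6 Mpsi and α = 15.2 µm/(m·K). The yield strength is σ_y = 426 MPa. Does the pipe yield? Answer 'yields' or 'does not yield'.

E = 28.6 Mpsi = 197.2 GPa.
ΔT = 96.00 K. Constrained thermal stress σ = E·α·ΔT = 197.2×10³ MPa × 15.2×10⁻⁶ × 96.00 = 288 MPa (compressive).
Compare to σ_y = 426 MPa: σ < σ_y, so it does not yield.

does not yield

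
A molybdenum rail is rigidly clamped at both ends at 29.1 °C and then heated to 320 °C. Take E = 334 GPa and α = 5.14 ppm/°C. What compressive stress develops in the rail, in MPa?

ΔT = 290.9 K. Constrained thermal stress σ = E·α·ΔT = 334.0×10³ MPa × 5.14×10⁻⁶ × 290.9 = 499 MPa (compressive).

499 MPa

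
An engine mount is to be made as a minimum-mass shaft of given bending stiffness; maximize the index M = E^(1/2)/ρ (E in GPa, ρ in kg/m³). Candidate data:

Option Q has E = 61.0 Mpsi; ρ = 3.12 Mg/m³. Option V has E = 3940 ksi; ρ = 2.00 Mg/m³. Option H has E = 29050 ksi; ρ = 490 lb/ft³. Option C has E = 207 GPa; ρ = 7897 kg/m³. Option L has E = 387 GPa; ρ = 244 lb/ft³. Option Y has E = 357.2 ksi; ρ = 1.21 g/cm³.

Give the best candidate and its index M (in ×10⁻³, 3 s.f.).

option Q, M = 6.57×10⁻³

After converting to SI:
  option Q: E = 420.6 GPa, ρ = 3120 kg/m³
  option V: E = 27.17 GPa, ρ = 2000 kg/m³
  option H: E = 200.3 GPa, ρ = 7849 kg/m³
  option C: E = 207.0 GPa, ρ = 7897 kg/m³
  option L: E = 387.0 GPa, ρ = 3909 kg/m³
  option Y: E = 2.463 GPa, ρ = 1210 kg/m³
  option Q: M = 6.57×10⁻³
  option L: M = 5.03×10⁻³
  option V: M = 2.61×10⁻³
  option C: M = 1.82×10⁻³
  option H: M = 1.80×10⁻³
  option Y: M = 1.30×10⁻³
The maximum is for option Q.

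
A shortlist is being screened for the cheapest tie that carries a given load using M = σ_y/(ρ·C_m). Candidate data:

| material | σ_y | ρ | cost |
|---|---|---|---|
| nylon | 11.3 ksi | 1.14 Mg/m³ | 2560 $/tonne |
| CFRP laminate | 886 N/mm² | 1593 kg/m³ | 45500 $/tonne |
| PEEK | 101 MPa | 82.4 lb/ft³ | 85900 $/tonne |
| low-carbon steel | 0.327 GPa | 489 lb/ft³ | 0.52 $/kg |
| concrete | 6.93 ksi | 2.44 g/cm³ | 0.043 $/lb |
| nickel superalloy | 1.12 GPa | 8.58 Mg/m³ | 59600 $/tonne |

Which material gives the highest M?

After converting to SI:
  nylon: σ_y = 77.91 MPa, ρ = 1140 kg/m³, cost = 2.560 $/kg
  CFRP laminate: σ_y = 886.0 MPa, ρ = 1593 kg/m³, cost = 45.50 $/kg
  PEEK: σ_y = 101.0 MPa, ρ = 1320 kg/m³, cost = 85.90 $/kg
  low-carbon steel: σ_y = 327.0 MPa, ρ = 7833 kg/m³, cost = 0.5200 $/kg
  concrete: σ_y = 47.78 MPa, ρ = 2440 kg/m³, cost = 0.09480 $/kg
  nickel superalloy: σ_y = 1120 MPa, ρ = 8580 kg/m³, cost = 59.60 $/kg
  concrete: M = 207 kN·m per $
  low-carbon steel: M = 80.3 kN·m per $
  nylon: M = 26.7 kN·m per $
  CFRP laminate: M = 12.2 kN·m per $
  nickel superalloy: M = 2.19 kN·m per $
  PEEK: M = 0.891 kN·m per $
Highest index: concrete.

concrete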